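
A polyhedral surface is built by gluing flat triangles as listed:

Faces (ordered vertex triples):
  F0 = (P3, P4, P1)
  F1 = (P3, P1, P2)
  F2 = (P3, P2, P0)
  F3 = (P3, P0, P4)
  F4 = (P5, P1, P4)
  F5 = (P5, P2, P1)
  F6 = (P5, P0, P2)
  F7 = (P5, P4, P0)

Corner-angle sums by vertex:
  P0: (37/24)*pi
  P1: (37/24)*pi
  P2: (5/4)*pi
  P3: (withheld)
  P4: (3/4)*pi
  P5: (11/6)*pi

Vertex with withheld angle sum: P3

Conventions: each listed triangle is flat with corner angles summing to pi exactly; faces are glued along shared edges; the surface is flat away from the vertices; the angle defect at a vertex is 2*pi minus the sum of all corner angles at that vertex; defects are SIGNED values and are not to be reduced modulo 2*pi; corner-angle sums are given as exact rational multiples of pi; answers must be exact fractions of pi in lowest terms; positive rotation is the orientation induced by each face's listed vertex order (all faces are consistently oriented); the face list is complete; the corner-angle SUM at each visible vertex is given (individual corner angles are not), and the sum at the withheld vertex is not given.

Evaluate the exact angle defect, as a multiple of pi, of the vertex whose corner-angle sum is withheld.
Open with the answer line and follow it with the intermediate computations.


Answer: defect(P3) = (11/12)*pi

V = 6, E = 12, F = 8; chi = V - E + F = 2
Gauss-Bonnet: total defect = 2*pi*chi = 4*pi; visible defects sum to (37/12)*pi


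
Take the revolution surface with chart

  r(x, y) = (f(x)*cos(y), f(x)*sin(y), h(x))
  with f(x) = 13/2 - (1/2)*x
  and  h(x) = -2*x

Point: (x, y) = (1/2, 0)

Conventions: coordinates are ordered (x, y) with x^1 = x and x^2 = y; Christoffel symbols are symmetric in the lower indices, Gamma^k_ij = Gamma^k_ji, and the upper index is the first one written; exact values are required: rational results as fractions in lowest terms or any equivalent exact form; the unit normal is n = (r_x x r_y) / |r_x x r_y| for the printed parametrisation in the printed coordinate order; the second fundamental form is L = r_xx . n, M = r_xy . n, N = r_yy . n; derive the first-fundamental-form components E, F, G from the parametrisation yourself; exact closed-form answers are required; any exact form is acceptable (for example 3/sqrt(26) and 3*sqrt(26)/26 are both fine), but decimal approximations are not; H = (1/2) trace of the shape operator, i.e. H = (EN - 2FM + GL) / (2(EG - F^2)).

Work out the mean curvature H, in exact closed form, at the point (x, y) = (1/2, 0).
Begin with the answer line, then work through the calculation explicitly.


Answer: H = -8*sqrt(17)/425

f = 25/4, f' = -1/2, f'' = 0, h' = -2, h'' = 0
E = 17/4, F = 0, G = 625/16; answer radicand W^2 = 17/4
unnormalised second-form numerators: l = 0, m = 0, n = -25/2; L = l/sqrt(17/4), and similarly M = m/sqrt(W^2), N = n/sqrt(W^2)
H = (E*n - 2*F*m + G*l) / (2*(EG - F^2)*sqrt(W^2)); E*n - 2*F*m + G*l = -425/8, EG - F^2 = 10625/64, so H = (-4/25)/sqrt(17/4)


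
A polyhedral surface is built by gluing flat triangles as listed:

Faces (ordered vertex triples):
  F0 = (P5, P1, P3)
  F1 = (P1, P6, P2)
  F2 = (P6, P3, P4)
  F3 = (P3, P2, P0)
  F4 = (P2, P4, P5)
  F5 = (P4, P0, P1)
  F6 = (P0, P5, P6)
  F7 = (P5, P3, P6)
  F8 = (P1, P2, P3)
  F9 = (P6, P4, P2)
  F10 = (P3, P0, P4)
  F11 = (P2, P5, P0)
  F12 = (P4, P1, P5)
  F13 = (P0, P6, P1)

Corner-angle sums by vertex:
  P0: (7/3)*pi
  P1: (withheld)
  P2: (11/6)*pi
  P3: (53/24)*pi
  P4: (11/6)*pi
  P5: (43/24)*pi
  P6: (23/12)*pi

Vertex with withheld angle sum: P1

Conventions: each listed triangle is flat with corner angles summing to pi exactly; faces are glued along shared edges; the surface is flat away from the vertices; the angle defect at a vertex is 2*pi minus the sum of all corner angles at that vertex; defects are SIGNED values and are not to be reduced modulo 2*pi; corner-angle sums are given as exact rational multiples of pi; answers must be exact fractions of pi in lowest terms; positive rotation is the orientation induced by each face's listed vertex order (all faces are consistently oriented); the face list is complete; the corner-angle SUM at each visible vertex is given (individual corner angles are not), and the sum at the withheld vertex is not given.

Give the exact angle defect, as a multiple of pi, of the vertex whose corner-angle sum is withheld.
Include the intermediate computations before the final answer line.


V = 7, E = 21, F = 14; chi = V - E + F = 0
Gauss-Bonnet: total defect = 2*pi*chi = 0; visible defects sum to pi/12

Answer: defect(P1) = -pi/12


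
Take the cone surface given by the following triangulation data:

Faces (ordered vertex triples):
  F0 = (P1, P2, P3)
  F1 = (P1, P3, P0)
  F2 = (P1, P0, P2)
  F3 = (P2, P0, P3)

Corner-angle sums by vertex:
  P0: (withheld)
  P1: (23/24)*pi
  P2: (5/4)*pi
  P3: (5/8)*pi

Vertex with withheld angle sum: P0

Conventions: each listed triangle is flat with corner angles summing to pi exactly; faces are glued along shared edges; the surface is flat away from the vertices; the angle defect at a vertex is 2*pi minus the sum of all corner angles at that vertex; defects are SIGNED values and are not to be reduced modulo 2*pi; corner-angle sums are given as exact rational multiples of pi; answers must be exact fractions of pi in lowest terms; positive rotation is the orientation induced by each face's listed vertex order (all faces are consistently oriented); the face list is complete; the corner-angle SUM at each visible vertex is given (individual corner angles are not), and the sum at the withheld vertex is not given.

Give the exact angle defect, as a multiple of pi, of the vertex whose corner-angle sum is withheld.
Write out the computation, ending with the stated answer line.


V = 4, E = 6, F = 4; chi = V - E + F = 2
Gauss-Bonnet: total defect = 2*pi*chi = 4*pi; visible defects sum to (19/6)*pi

Answer: defect(P0) = (5/6)*pi


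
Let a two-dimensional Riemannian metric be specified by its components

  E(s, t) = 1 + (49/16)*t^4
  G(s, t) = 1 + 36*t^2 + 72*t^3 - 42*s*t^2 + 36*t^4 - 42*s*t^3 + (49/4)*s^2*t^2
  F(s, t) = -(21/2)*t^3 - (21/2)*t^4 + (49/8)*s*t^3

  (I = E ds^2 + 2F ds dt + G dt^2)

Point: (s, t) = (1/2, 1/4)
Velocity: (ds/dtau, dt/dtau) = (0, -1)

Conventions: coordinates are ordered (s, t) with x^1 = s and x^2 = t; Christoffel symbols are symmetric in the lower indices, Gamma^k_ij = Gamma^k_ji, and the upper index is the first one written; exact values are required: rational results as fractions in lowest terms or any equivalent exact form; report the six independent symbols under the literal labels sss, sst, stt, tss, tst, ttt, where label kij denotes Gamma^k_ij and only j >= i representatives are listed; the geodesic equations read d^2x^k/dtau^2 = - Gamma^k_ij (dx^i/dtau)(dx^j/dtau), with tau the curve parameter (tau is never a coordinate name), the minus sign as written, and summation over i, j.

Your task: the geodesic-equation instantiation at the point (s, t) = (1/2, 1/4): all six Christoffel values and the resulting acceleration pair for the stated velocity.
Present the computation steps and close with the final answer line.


E = 4145/4096, F = -161/1024, G = 785/256 at the point
E_s = 0, E_t = 49/256, F_s = 49/512, F_t = -525/256, G_s = -161/64, G_t = 667/32
EG - F^2 = 12609/4096;  g^inv = (4096/12609) * [[785/256, 161/1024], [161/1024, 4145/4096]]
first-kind symbols [ij,l] = (1/2)(d_i g_jl + d_j g_il - d_l g_ij): [ss,s] = E_s/2 = 0, [ss,t] = F_s - E_t/2 = 0, [st,s] = E_t/2 = 49/512, [st,t] = G_s/2 = -161/128, [tt,s] = F_t - G_s/2 = -203/256, [tt,t] = G_t/2 = 667/64
Gamma^s_ij = (G*[ij,s] - F*[ij,t])/(EG - F^2), Gamma^t_ij = (E*[ij,t] - F*[ij,s])/(EG - F^2)
Gamma_sss = 0, Gamma_sst = 392/12609, Gamma_stt = -3248/12609, Gamma_tss = 0, Gamma_tst = -5152/12609, Gamma_ttt = 42688/12609
d^2s/dtau^2 = -(Gamma_sss*(0)^2 + 2*Gamma_sst*(0)*(-1) + Gamma_stt*(-1)^2) = 3248/12609
d^2t/dtau^2 = -(Gamma_tss*(0)^2 + 2*Gamma_tst*(0)*(-1) + Gamma_ttt*(-1)^2) = -42688/12609

Answer: Gamma_sss = 0, Gamma_sst = 392/12609, Gamma_stt = -3248/12609, Gamma_tss = 0, Gamma_tst = -5152/12609, Gamma_ttt = 42688/12609; accelerations (d^2s/dtau^2, d^2t/dtau^2) = (3248/12609, -42688/12609)


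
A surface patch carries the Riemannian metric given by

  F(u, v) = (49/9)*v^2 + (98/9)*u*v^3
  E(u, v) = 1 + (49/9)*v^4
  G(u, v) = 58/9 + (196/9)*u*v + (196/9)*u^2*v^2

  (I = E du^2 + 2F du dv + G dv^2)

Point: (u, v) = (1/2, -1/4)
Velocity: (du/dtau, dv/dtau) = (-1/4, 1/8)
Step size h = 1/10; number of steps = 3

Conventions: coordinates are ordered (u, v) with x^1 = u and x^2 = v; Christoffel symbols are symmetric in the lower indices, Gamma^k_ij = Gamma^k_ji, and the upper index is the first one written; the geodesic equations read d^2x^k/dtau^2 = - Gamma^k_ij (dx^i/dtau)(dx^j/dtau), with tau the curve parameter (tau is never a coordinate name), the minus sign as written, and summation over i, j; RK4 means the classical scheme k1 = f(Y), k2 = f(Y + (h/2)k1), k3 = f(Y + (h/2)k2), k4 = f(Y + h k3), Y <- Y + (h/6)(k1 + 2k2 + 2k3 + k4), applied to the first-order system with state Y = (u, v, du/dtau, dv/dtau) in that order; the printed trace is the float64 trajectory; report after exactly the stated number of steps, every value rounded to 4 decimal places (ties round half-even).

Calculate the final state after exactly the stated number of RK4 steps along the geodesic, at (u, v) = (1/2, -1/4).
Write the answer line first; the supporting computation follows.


Answer: u = 0.4249, v = -0.2144, du/dtau = -0.2508, dv/dtau = 0.1131

f(Y) = (du/dtau, dv/dtau, -Gamma^u_ij Y'^i Y'^j, -Gamma^v_ij Y'^i Y'^j) with the Gammas evaluated at the stage position; h = 0.100000; intermediate values shown to 6 dp
step 0: u = 0.5000, v = -0.2500, du/dtau = -0.2500, dv/dtau = 0.1250
step 1:
  k1: at (u, v) = (0.500000, -0.250000), (du/dtau, dv/dtau) = (-0.250000, 0.125000); Gamma_uuu = 0.000000, Gamma_uuv = -0.041662, Gamma_uvv = 0.083324, Gamma_vuu = 0.000000, Gamma_vuv = -0.499947, Gamma_vvv = 0.999894; k1 = (-0.250000, 0.125000, -0.003906, -0.046870)
  k2: at (u, v) = (0.487500, -0.243750), (du/dtau, dv/dtau) = (-0.250195, 0.122656); Gamma_uuu = 0.000000, Gamma_uuv = -0.037696, Gamma_uvv = 0.075392, Gamma_vuu = 0.000000, Gamma_vuv = -0.483676, Gamma_vvv = 0.967351; k2 = (-0.250195, 0.122656, -0.003448, -0.044240)
  k3: at (u, v) = (0.487490, -0.243867), (du/dtau, dv/dtau) = (-0.250172, 0.122788); Gamma_uuu = 0.000000, Gamma_uuv = -0.037758, Gamma_uvv = 0.075478, Gamma_vuu = 0.000000, Gamma_vuv = -0.483940, Gamma_vvv = 0.967395; k3 = (-0.250172, 0.122788, -0.003458, -0.044317)
  k4: at (u, v) = (0.474983, -0.237721), (du/dtau, dv/dtau) = (-0.250346, 0.120568); Gamma_uuu = 0.000000, Gamma_uuv = -0.034174, Gamma_uvv = 0.068282, Gamma_vuu = 0.000000, Gamma_vuv = -0.468163, Gamma_vvv = 0.935420; k4 = (-0.250346, 0.120568, -0.003056, -0.041860)
  Y <- Y + (h/6)(k1 + 2k2 + 2k3 + k4): u = 0.4750, v = -0.2377, du/dtau = -0.2503, dv/dtau = 0.1206
step 2:
  k1: at (u, v) = (0.474982, -0.237726), (du/dtau, dv/dtau) = (-0.250346, 0.120569); Gamma_uuu = 0.000000, Gamma_uuv = -0.034176, Gamma_uvv = 0.068285, Gamma_vuu = 0.000000, Gamma_vuv = -0.468173, Gamma_vvv = 0.935421; k1 = (-0.250346, 0.120569, -0.003056, -0.041861)
  k2: at (u, v) = (0.462465, -0.231697), (du/dtau, dv/dtau) = (-0.250499, 0.118476); Gamma_uuu = 0.000000, Gamma_uuv = -0.030946, Gamma_uvv = 0.061768, Gamma_vuu = 0.000000, Gamma_vuv = -0.452916, Gamma_vvv = 0.904014; k2 = (-0.250499, 0.118476, -0.002704, -0.039573)
  k3: at (u, v) = (0.462457, -0.231802), (du/dtau, dv/dtau) = (-0.250481, 0.118591); Gamma_uuu = 0.000000, Gamma_uuv = -0.030993, Gamma_uvv = 0.061833, Gamma_vuu = 0.000000, Gamma_vuv = -0.453146, Gamma_vvv = 0.904051; k3 = (-0.250481, 0.118591, -0.002711, -0.039636)
  k4: at (u, v) = (0.449934, -0.225867), (du/dtau, dv/dtau) = (-0.250617, 0.116606); Gamma_uuu = 0.000000, Gamma_uuv = -0.028067, Gamma_uvv = 0.055911, Gamma_vuu = 0.000000, Gamma_vuv = -0.438344, Gamma_vvv = 0.873196; k4 = (-0.250617, 0.116606, -0.002401, -0.037493)
  Y <- Y + (h/6)(k1 + 2k2 + 2k3 + k4): u = 0.4499, v = -0.2259, du/dtau = -0.2506, dv/dtau = 0.1166
step 3:
  k1: at (u, v) = (0.449933, -0.225871), (du/dtau, dv/dtau) = (-0.250618, 0.116606); Gamma_uuu = 0.000000, Gamma_uuv = -0.028069, Gamma_uvv = 0.055913, Gamma_vuu = 0.000000, Gamma_vuv = -0.438353, Gamma_vvv = 0.873197; k1 = (-0.250618, 0.116606, -0.002401, -0.037493)
  k2: at (u, v) = (0.437402, -0.220040), (du/dtau, dv/dtau) = (-0.250738, 0.114732); Gamma_uuu = 0.000000, Gamma_uuv = -0.025424, Gamma_uvv = 0.050539, Gamma_vuu = 0.000000, Gamma_vuv = -0.424024, Gamma_vvv = 0.842886; k2 = (-0.250738, 0.114732, -0.002128, -0.035491)
  k3: at (u, v) = (0.437396, -0.220134), (du/dtau, dv/dtau) = (-0.250724, 0.114832); Gamma_uuu = 0.000000, Gamma_uuv = -0.025460, Gamma_uvv = 0.050589, Gamma_vuu = 0.000000, Gamma_vuv = -0.424225, Gamma_vvv = 0.842917; k3 = (-0.250724, 0.114832, -0.002133, -0.035543)
  k4: at (u, v) = (0.424861, -0.214387), (du/dtau, dv/dtau) = (-0.250831, 0.113052); Gamma_uuu = 0.000000, Gamma_uuv = -0.023059, Gamma_uvv = 0.045698, Gamma_vuu = 0.000000, Gamma_vuv = -0.410311, Gamma_vvv = 0.813131; k4 = (-0.250831, 0.113052, -0.001892, -0.033663)
  Y <- Y + (h/6)(k1 + 2k2 + 2k3 + k4): u = 0.4249, v = -0.2144, du/dtau = -0.2508, dv/dtau = 0.1131


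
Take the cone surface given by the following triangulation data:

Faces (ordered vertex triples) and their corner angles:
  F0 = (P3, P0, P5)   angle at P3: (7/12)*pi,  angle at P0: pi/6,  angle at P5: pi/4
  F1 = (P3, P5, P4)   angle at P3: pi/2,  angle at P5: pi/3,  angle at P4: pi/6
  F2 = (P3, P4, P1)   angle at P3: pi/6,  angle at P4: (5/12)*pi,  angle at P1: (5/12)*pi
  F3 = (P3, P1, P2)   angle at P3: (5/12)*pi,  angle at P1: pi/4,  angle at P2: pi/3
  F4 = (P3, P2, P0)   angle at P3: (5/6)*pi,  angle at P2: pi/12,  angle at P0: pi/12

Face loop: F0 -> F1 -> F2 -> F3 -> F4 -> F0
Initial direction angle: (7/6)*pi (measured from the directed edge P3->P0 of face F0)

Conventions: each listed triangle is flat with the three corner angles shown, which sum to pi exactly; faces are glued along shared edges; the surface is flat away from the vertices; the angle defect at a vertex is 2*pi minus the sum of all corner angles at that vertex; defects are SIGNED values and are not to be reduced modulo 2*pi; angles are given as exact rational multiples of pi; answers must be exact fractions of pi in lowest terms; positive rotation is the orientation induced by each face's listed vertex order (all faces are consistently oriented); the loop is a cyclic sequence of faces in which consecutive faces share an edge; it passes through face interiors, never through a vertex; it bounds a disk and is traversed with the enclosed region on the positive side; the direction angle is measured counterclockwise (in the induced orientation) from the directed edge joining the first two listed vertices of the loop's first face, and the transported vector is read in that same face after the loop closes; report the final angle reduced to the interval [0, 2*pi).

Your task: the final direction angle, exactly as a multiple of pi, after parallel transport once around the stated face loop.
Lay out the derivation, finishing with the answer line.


enclosed vertex P3: corner angles sum to (5/2)*pi, defect = 2*pi - (5/2)*pi = -pi/2
by Gauss-Bonnet the loop rotates the vector by the enclosed defect sum (positive orientation, mod 2*pi)
final angle = (7/6)*pi - pi/2 = (2/3)*pi (mod 2*pi)

Answer: final direction angle = (2/3)*pi


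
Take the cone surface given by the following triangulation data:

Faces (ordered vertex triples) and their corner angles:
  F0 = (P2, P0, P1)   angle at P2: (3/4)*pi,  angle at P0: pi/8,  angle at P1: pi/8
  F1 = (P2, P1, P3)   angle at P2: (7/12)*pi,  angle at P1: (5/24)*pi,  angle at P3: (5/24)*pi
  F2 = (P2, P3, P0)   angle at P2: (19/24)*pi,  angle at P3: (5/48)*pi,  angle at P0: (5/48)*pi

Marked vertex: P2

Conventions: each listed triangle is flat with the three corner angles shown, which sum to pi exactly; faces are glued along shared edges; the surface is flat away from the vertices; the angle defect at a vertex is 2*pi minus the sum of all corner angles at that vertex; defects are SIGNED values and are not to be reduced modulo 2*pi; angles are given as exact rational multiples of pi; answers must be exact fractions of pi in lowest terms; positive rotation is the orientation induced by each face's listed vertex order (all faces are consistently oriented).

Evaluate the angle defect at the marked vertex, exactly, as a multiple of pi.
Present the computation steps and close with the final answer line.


Sum of corner angles at P2: (17/8)*pi
defect = 2*pi - (17/8)*pi

Answer: defect(P2) = -pi/8


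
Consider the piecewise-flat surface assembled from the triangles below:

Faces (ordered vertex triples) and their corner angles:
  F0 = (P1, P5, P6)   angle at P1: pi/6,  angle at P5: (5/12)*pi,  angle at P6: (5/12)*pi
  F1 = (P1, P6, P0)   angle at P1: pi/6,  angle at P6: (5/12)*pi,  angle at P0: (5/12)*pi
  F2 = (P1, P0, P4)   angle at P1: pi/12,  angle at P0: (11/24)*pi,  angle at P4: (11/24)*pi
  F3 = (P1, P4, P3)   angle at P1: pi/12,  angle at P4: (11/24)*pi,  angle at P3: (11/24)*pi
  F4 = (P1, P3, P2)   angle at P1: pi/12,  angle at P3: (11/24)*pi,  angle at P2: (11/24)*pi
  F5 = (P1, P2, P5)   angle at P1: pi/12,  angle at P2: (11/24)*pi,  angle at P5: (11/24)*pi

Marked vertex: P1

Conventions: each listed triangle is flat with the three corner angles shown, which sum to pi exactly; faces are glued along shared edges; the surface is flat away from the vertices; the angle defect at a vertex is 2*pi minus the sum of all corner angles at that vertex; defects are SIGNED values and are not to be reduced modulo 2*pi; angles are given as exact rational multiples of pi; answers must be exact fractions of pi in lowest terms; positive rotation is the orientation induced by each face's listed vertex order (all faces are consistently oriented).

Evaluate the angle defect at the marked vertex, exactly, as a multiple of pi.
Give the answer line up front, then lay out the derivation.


Answer: defect(P1) = (4/3)*pi

Sum of corner angles at P1: (2/3)*pi
defect = 2*pi - (2/3)*pi


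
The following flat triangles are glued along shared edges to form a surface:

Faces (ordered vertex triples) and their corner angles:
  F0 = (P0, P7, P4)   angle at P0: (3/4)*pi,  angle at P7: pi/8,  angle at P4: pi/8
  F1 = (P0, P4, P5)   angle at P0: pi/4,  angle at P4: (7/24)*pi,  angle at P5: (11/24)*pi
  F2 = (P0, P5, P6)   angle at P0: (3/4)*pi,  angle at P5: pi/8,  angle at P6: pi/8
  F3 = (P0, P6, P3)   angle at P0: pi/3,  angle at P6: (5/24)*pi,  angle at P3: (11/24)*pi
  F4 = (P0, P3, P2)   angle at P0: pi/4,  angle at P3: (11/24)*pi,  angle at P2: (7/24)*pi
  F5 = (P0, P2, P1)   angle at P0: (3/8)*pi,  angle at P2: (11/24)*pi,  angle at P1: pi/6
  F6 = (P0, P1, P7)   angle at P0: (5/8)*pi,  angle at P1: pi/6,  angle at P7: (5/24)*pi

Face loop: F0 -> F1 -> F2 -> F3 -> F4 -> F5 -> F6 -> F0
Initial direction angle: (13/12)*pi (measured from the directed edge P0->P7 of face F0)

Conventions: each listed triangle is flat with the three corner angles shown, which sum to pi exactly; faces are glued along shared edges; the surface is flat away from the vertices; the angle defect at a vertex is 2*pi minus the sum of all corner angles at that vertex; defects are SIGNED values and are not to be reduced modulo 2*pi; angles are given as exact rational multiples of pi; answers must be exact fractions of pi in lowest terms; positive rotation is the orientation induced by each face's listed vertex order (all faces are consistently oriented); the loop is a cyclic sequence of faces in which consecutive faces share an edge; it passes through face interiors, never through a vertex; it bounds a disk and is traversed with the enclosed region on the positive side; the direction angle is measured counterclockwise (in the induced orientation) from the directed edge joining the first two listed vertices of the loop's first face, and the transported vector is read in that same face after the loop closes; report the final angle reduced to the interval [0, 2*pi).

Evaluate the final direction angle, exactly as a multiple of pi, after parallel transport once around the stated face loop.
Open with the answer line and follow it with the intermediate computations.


Answer: final direction angle = (7/4)*pi

enclosed vertex P0: corner angles sum to (10/3)*pi, defect = 2*pi - (10/3)*pi = (-4/3)*pi
adding the enclosed defects to the starting angle (mod 2*pi, induced orientation) gives the holonomy
final angle = (13/12)*pi - (4/3)*pi = (7/4)*pi (mod 2*pi)


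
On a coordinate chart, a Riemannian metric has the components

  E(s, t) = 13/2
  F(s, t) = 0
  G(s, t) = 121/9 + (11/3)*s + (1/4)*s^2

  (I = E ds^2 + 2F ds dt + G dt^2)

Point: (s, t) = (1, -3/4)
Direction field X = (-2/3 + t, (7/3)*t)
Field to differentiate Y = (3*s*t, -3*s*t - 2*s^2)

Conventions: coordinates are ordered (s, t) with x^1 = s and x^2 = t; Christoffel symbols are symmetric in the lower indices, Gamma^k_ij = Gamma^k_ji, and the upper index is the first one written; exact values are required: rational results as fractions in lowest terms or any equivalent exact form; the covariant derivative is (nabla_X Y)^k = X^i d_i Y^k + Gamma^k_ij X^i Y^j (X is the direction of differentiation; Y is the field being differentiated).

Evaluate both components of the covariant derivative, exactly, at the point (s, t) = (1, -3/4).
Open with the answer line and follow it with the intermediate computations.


Answer: (nabla_X Y)^s = -2399/1248, (nabla_X Y)^t = 9791/1200

E = 13/2, F = 0, G = 625/36 at the point
E_s = 0, E_t = 0, F_s = 0, F_t = 0, G_s = 25/6, G_t = 0
EG - F^2 = 8125/72;  g^inv = (72/8125) * [[625/36, 0], [0, 13/2]]
first-kind symbols [ij,l] = (1/2)(d_i g_jl + d_j g_il - d_l g_ij): [ss,s] = E_s/2 = 0, [ss,t] = F_s - E_t/2 = 0, [st,s] = E_t/2 = 0, [st,t] = G_s/2 = 25/12, [tt,s] = F_t - G_s/2 = -25/12, [tt,t] = G_t/2 = 0
Gamma^s_ij = (G*[ij,s] - F*[ij,t])/(EG - F^2), Gamma^t_ij = (E*[ij,t] - F*[ij,s])/(EG - F^2)
Gamma_sss = 0, Gamma_sst = 0, Gamma_stt = -25/78, Gamma_tss = 0, Gamma_tst = 3/25, Gamma_ttt = 0
X = (-17/12, -7/4), Y = (-9/4, 1/4) at the point


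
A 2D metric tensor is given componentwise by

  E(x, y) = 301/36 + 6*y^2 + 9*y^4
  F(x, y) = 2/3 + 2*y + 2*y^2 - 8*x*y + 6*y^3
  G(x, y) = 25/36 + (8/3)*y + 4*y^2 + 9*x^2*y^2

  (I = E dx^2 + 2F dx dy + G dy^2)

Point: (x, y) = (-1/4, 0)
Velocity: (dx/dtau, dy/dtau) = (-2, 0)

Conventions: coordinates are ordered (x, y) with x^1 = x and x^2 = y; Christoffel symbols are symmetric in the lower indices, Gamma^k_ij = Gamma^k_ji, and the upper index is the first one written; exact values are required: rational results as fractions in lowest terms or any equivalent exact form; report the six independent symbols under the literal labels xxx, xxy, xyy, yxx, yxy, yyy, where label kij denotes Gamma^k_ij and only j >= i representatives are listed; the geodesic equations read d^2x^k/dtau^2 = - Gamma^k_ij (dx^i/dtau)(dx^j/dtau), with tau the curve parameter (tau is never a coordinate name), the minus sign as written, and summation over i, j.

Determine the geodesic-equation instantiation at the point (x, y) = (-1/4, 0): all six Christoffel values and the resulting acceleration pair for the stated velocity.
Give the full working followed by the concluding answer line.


E = 301/36, F = 2/3, G = 25/36 at the point
E_x = 0, E_y = 0, F_x = 0, F_y = 4, G_x = 0, G_y = 8/3
EG - F^2 = 6949/1296;  g^inv = (1296/6949) * [[25/36, -2/3], [-2/3, 301/36]]
first-kind symbols [ij,l] = (1/2)(d_i g_jl + d_j g_il - d_l g_ij): [xx,x] = E_x/2 = 0, [xx,y] = F_x - E_y/2 = 0, [xy,x] = E_y/2 = 0, [xy,y] = G_x/2 = 0, [yy,x] = F_y - G_x/2 = 4, [yy,y] = G_y/2 = 4/3
Gamma^x_ij = (G*[ij,x] - F*[ij,y])/(EG - F^2), Gamma^y_ij = (E*[ij,y] - F*[ij,x])/(EG - F^2)
Gamma_xxx = 0, Gamma_xxy = 0, Gamma_xyy = 2448/6949, Gamma_yxx = 0, Gamma_yxy = 0, Gamma_yyy = 10992/6949
d^2x/dtau^2 = -(Gamma_xxx*(-2)^2 + 2*Gamma_xxy*(-2)*(0) + Gamma_xyy*(0)^2) = 0
d^2y/dtau^2 = -(Gamma_yxx*(-2)^2 + 2*Gamma_yxy*(-2)*(0) + Gamma_yyy*(0)^2) = 0

Answer: Gamma_xxx = 0, Gamma_xxy = 0, Gamma_xyy = 2448/6949, Gamma_yxx = 0, Gamma_yxy = 0, Gamma_yyy = 10992/6949; accelerations (d^2x/dtau^2, d^2y/dtau^2) = (0, 0)


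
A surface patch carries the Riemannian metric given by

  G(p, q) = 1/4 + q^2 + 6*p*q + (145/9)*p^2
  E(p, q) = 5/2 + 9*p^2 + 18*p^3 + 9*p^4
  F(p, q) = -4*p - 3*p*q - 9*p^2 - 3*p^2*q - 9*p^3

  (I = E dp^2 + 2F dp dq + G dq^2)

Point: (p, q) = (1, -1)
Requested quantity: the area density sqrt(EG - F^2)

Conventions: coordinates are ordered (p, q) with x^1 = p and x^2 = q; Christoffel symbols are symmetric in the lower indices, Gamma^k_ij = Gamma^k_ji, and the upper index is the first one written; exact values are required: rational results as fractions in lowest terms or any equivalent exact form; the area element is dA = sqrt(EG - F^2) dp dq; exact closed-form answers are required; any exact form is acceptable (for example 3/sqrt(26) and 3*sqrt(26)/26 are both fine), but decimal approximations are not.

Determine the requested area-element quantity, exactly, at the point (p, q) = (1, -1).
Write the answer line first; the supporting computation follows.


Answer: sqrt(EG - F^2) = sqrt(26122)/12

E = 77/2, F = -16, G = 409/36; EG - F^2 = 13061/72


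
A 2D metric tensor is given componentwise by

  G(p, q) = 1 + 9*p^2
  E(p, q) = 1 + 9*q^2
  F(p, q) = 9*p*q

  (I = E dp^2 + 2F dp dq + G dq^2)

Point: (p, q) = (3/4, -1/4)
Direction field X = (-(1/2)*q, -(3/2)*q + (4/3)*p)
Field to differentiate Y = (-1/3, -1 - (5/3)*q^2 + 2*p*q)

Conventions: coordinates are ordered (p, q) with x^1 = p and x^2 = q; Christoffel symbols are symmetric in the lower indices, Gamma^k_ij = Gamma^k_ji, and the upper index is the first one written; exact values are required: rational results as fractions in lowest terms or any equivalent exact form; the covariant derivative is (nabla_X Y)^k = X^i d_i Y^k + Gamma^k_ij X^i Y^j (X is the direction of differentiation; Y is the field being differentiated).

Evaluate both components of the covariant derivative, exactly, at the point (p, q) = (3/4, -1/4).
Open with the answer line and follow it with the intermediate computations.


Answer: (nabla_X Y)^p = 741/3392, (nabla_X Y)^q = 25343/10176

E = 25/16, F = -27/16, G = 97/16 at the point
E_p = 0, E_q = -9/2, F_p = -9/4, F_q = 27/4, G_p = 27/2, G_q = 0
EG - F^2 = 53/8;  g^inv = (8/53) * [[97/16, 27/16], [27/16, 25/16]]
first-kind symbols [ij,l] = (1/2)(d_i g_jl + d_j g_il - d_l g_ij): [pp,p] = E_p/2 = 0, [pp,q] = F_p - E_q/2 = 0, [pq,p] = E_q/2 = -9/4, [pq,q] = G_p/2 = 27/4, [qq,p] = F_q - G_p/2 = 0, [qq,q] = G_q/2 = 0
Gamma^p_ij = (G*[ij,p] - F*[ij,q])/(EG - F^2), Gamma^q_ij = (E*[ij,q] - F*[ij,p])/(EG - F^2)
Gamma_ppp = 0, Gamma_ppq = -18/53, Gamma_pqq = 0, Gamma_qpp = 0, Gamma_qpq = 54/53, Gamma_qqq = 0
X = (1/8, 11/8), Y = (-1/3, -71/48) at the point


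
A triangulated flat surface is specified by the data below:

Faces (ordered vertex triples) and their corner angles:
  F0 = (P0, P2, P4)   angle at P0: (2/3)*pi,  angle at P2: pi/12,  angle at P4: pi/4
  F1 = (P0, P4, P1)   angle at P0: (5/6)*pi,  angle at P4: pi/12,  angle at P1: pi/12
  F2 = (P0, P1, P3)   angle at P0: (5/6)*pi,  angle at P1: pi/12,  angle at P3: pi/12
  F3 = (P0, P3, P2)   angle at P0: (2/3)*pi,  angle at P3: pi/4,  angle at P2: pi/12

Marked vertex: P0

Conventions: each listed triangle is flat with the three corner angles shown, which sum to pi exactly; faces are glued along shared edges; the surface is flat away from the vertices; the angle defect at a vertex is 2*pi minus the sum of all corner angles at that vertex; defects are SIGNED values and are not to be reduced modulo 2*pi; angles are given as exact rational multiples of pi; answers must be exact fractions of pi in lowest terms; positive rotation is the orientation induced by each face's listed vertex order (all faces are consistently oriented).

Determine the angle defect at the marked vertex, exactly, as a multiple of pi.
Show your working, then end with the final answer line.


Sum of corner angles at P0: 3*pi
defect = 2*pi - 3*pi

Answer: defect(P0) = -pi


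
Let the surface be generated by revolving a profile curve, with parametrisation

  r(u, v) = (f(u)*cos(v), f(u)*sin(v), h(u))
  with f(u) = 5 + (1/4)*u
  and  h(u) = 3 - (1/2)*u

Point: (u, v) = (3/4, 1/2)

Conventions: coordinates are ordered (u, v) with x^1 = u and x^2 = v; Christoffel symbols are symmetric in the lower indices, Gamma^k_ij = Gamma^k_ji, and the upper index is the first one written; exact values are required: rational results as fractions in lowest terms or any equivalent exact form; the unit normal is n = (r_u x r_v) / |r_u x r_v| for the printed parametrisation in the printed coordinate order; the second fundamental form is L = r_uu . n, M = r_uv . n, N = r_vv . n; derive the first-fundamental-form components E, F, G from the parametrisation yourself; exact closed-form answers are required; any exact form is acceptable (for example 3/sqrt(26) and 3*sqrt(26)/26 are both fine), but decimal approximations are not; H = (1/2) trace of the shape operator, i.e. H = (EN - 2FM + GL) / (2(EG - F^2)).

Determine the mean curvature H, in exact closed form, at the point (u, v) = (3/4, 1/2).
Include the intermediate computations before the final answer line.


f = 83/16, f' = 1/4, f'' = 0, h' = -1/2, h'' = 0
E = 5/16, F = 0, G = 6889/256; answer radicand W^2 = 5/16
unnormalised second-form numerators: l = 0, m = 0, n = -83/32; L = l/sqrt(5/16), and similarly M = m/sqrt(W^2), N = n/sqrt(W^2)
H = (E*n - 2*F*m + G*l) / (2*(EG - F^2)*sqrt(W^2)); E*n - 2*F*m + G*l = -415/512, EG - F^2 = 34445/4096, so H = (-4/83)/sqrt(5/16)

Answer: H = -16*sqrt(5)/415


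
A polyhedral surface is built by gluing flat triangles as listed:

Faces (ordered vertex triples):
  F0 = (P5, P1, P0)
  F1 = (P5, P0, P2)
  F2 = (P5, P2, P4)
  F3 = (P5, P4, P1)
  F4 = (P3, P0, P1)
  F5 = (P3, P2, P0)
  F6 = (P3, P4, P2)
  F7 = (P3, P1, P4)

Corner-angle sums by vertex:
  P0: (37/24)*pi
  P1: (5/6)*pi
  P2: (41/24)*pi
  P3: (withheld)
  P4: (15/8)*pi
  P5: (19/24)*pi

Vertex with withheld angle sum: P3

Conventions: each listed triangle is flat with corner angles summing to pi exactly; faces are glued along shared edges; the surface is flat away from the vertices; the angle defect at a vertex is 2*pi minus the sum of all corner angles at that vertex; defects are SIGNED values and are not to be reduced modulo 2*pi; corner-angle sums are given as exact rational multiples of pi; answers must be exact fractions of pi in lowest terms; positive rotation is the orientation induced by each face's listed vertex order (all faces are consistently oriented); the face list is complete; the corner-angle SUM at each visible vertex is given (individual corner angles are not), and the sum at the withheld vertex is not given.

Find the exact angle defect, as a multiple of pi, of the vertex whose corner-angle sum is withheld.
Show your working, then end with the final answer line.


V = 6, E = 12, F = 8; chi = V - E + F = 2
Gauss-Bonnet: total defect = 2*pi*chi = 4*pi; visible defects sum to (13/4)*pi

Answer: defect(P3) = (3/4)*pi


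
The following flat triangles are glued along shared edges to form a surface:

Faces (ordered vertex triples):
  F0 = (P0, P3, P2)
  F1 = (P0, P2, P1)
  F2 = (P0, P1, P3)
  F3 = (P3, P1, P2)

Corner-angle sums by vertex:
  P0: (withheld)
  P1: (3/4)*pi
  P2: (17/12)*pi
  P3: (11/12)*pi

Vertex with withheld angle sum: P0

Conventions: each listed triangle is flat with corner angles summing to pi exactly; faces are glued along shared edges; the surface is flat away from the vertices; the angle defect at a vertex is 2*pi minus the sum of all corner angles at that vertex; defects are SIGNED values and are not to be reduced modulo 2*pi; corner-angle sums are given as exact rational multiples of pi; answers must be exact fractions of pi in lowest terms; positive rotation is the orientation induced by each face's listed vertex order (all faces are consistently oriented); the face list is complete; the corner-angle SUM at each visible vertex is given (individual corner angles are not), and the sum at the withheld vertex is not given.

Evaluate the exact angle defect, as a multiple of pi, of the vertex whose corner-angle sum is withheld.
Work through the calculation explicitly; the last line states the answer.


V = 4, E = 6, F = 4; chi = V - E + F = 2
Gauss-Bonnet: total defect = 2*pi*chi = 4*pi; visible defects sum to (35/12)*pi

Answer: defect(P0) = (13/12)*pi


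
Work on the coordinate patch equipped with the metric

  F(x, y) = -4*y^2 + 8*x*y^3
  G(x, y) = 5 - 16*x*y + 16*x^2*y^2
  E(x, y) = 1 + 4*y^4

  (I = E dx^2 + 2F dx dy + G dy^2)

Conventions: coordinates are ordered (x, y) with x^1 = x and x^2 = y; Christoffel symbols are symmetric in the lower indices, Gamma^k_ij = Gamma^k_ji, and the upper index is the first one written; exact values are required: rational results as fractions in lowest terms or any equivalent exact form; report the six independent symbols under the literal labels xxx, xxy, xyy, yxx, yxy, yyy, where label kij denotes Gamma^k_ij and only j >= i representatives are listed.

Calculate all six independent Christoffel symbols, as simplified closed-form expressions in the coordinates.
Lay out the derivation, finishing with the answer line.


E = 1 + 4*y^4; F = -4*y^2 + 8*x*y^3; G = 5 - 16*x*y + 16*x^2*y^2
Gamma^k_ij = (1/2) g^{kl} (d_i g_jl + d_j g_il - d_l g_ij), with g^inv = (1/(EG-F^2)) [[G, -F], [-F, E]]
first partials: E_x = 0, E_y = 16*y^3, F_x = 8*y^3, F_y = -8*y + 24*x*y^2, G_x = -16*y + 32*x*y^2, G_y = -16*x + 32*x^2*y
D = EG - F^2 = 5 - 16*x*y + 4*y^4 + 16*x^2*y^2
expanded: Gamma^x_xx = (G E_x - 2F F_x + F E_y)/(2D), Gamma^x_xy = (G E_y - F G_x)/(2D), Gamma^x_yy = (2G F_y - G G_x - F G_y)/(2D), Gamma^y_xx = (2E F_x - E E_y - F E_x)/(2D), Gamma^y_xy = (E G_x - F E_y)/(2D), Gamma^y_yy = (E G_y - 2F F_y + F G_x)/(2D); substitute and cancel common factors

Answer: Gamma_xxx = 0, Gamma_xxy = 8*y^3/(16*x^2*y^2 - 16*x*y + 4*y^4 + 5), Gamma_xyy = 8*x*y^2/(16*x^2*y^2 - 16*x*y + 4*y^4 + 5), Gamma_yxx = 0, Gamma_yxy = (16*x*y^2 - 8*y)/(16*x^2*y^2 - 16*x*y + 4*y^4 + 5), Gamma_yyy = (16*x^2*y - 8*x)/(16*x^2*y^2 - 16*x*y + 4*y^4 + 5)


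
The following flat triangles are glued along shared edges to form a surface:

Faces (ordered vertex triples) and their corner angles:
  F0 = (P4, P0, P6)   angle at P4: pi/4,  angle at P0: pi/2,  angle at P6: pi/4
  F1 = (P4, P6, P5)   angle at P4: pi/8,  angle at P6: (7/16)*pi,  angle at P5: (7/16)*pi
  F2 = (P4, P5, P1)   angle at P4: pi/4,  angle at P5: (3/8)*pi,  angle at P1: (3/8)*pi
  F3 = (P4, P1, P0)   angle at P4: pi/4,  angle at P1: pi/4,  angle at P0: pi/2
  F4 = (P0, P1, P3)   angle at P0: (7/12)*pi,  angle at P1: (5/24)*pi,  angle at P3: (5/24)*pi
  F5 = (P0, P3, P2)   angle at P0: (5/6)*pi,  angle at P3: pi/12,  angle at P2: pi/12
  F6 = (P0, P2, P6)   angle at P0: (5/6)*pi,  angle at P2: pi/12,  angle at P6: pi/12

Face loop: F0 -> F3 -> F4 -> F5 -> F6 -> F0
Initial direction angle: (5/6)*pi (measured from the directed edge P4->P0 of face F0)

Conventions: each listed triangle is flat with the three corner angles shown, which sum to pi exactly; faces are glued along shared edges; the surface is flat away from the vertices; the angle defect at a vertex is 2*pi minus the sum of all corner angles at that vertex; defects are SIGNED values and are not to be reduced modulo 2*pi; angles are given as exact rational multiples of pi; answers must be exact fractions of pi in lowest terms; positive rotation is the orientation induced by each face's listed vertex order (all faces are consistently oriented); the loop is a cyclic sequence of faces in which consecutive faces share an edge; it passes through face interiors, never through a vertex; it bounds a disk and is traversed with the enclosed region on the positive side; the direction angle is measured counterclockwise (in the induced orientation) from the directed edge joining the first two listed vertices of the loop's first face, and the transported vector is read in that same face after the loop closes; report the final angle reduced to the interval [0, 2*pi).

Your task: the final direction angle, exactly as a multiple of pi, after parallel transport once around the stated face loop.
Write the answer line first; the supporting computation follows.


Answer: final direction angle = (19/12)*pi

enclosed vertex P0: corner angles sum to (13/4)*pi, defect = 2*pi - (13/4)*pi = (-5/4)*pi
transport around the loop rotates by the sum of enclosed defects; add to the initial angle mod 2*pi
final angle = (5/6)*pi - (5/4)*pi = (19/12)*pi (mod 2*pi)


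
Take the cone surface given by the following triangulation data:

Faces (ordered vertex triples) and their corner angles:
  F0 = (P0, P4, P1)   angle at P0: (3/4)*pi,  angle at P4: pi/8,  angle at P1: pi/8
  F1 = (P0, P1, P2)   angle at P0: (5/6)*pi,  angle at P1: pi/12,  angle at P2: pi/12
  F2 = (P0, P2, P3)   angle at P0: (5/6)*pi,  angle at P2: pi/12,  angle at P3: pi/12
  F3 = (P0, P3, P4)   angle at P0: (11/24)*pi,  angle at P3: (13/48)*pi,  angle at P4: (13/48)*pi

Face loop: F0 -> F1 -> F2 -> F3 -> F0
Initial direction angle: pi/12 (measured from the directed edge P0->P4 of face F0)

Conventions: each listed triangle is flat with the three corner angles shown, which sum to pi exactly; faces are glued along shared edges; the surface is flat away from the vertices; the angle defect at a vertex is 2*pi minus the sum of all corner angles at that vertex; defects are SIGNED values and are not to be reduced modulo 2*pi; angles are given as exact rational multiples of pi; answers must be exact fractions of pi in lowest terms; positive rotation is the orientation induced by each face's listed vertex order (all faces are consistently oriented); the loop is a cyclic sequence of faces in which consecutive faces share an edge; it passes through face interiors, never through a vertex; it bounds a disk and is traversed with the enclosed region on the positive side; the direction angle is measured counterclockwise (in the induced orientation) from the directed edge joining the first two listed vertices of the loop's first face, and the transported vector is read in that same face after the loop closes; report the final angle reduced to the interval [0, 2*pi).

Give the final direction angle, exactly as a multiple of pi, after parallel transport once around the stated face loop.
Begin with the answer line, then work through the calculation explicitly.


Answer: final direction angle = (29/24)*pi

enclosed vertex P0: corner angles sum to (23/8)*pi, defect = 2*pi - (23/8)*pi = (-7/8)*pi
final direction = starting direction + enclosed defect total, reduced mod 2*pi (induced orientation)
final angle = pi/12 - (7/8)*pi = (29/24)*pi (mod 2*pi)


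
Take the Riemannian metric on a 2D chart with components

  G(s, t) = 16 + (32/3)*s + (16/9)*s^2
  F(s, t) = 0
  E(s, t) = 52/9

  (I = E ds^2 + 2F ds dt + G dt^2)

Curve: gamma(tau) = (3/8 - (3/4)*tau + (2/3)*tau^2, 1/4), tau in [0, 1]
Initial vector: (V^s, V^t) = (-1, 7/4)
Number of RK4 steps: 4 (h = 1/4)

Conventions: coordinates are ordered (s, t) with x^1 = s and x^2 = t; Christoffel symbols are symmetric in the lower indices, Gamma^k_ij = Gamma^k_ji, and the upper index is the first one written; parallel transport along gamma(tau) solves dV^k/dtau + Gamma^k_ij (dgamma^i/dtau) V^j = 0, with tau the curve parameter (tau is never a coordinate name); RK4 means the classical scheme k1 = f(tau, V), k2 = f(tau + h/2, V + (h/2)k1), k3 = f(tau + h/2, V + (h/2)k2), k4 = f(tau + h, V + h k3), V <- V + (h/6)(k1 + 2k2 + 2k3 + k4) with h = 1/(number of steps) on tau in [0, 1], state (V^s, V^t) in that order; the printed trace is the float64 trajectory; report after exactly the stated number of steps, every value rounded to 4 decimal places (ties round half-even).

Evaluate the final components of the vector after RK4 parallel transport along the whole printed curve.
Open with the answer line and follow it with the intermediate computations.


Answer: V^s = -1.0000, V^t = 1.7943

gamma'(tau) = (-3/4 + (4/3)*tau, 0); f(tau, V)^k = -Gamma^k_ij(gamma(tau)) gamma'^i(tau) V^j; h = 1/4; intermediate values shown to 6 dp
curve data and Christoffel symbols at the stage parameters:
  tau = 0.000000: gamma = (0.375000, 0.250000), gamma' = (-0.750000, 0.000000); Gamma_sss = 0.000000, Gamma_sst = 0.000000, Gamma_stt = -1.038462, Gamma_tss = 0.000000, Gamma_tst = 0.296296, Gamma_ttt = 0.000000
  tau = 0.125000: gamma = (0.291667, 0.250000), gamma' = (-0.583333, 0.000000); Gamma_sss = 0.000000, Gamma_sst = 0.000000, Gamma_stt = -1.012821, Gamma_tss = 0.000000, Gamma_tst = 0.303797, Gamma_ttt = 0.000000
  tau = 0.250000: gamma = (0.229167, 0.250000), gamma' = (-0.416667, 0.000000); Gamma_sss = 0.000000, Gamma_sst = 0.000000, Gamma_stt = -0.993590, Gamma_tss = 0.000000, Gamma_tst = 0.309677, Gamma_ttt = 0.000000
  tau = 0.375000: gamma = (0.187500, 0.250000), gamma' = (-0.250000, 0.000000); Gamma_sss = 0.000000, Gamma_sst = 0.000000, Gamma_stt = -0.980769, Gamma_tss = 0.000000, Gamma_tst = 0.313725, Gamma_ttt = 0.000000
  tau = 0.500000: gamma = (0.166667, 0.250000), gamma' = (-0.083333, 0.000000); Gamma_sss = 0.000000, Gamma_sst = 0.000000, Gamma_stt = -0.974359, Gamma_tss = 0.000000, Gamma_tst = 0.315789, Gamma_ttt = 0.000000
  tau = 0.625000: gamma = (0.166667, 0.250000), gamma' = (0.083333, 0.000000); Gamma_sss = 0.000000, Gamma_sst = 0.000000, Gamma_stt = -0.974359, Gamma_tss = 0.000000, Gamma_tst = 0.315789, Gamma_ttt = 0.000000
  tau = 0.750000: gamma = (0.187500, 0.250000), gamma' = (0.250000, 0.000000); Gamma_sss = 0.000000, Gamma_sst = 0.000000, Gamma_stt = -0.980769, Gamma_tss = 0.000000, Gamma_tst = 0.313725, Gamma_ttt = 0.000000
  tau = 0.875000: gamma = (0.229167, 0.250000), gamma' = (0.416667, 0.000000); Gamma_sss = 0.000000, Gamma_sst = 0.000000, Gamma_stt = -0.993590, Gamma_tss = 0.000000, Gamma_tst = 0.309677, Gamma_ttt = 0.000000
  tau = 1.000000: gamma = (0.291667, 0.250000), gamma' = (0.583333, 0.000000); Gamma_sss = 0.000000, Gamma_sst = 0.000000, Gamma_stt = -1.012821, Gamma_tss = 0.000000, Gamma_tst = 0.303797, Gamma_ttt = 0.000000
step 0: V^s = -1.0000, V^t = 1.7500
step 1: k1 = (0.000000, 0.388889), k2 = (0.000000, 0.318741), k3 = (0.000000, 0.317187), k4 = (0.000000, 0.236038); V <- V + (h/6)(k1 + 2k2 + 2k3 + k4): V^s = -1.0000, V^t = 1.8290
step 2: k1 = (0.000000, 0.236004), k2 = (0.000000, 0.145767), k3 = (0.000000, 0.144883), k4 = (0.000000, 0.049086); V <- V + (h/6)(k1 + 2k2 + 2k3 + k4): V^s = -1.0000, V^t = 1.8651
step 3: k1 = (0.000000, 0.049082), k2 = (0.000000, -0.049244), k3 = (0.000000, -0.048920), k4 = (0.000000, -0.145326); V <- V + (h/6)(k1 + 2k2 + 2k3 + k4): V^s = -1.0000, V^t = 1.8529
step 4: k1 = (0.000000, -0.145329), k2 = (0.000000, -0.236745), k3 = (0.000000, -0.235271), k4 = (0.000000, -0.317946); V <- V + (h/6)(k1 + 2k2 + 2k3 + k4): V^s = -1.0000, V^t = 1.7943
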